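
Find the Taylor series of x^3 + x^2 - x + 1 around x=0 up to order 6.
x^3 + x^2 - x + 1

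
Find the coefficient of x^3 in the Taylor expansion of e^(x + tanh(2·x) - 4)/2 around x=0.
Expand to order 3: e^(x + tanh(2·x) - 4)/2 = 11·x^3·e^(-4)/12 + 9·x^2·e^(-4)/4 + 3·x·e^(-4)/2 + e^(-4)/2 + O(x^4).
The coefficient of x^3 is 11·e^(-4)/12.

Final answer: 11·e^(-4)/12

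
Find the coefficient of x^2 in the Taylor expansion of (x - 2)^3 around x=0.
Expand to order 2: (x - 2)^3 = -6·x^2 + 12·x - 8 + O(x^3).
The coefficient of x^2 is -6.

Final answer: -6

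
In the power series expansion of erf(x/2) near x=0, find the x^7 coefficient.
Expand to order 7: erf(x/2) = -x^7/(2688·√(π)) + x^5/(160·√(π)) - x^3/(12·√(π)) + x/√(π) + O(x^8).
The coefficient of x^7 is -1/(2688·√(π)).

Final answer: -1/(2688·√(π))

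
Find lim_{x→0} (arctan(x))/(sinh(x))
Both numerator and denominator → 0 as x → 0; this is a 0/0 indeterminate form.
Expand each to leading order near x = 0: numerator ~ x, denominator ~ x.
The limit of the ratio is 1.

Final answer: 1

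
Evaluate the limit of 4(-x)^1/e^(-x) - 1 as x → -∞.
The quotient is an ∞/∞ indeterminate form as x → -∞.
Compare growth rates of the dominant terms (exponentials ≫ polynomials ≫ logarithms), or apply L'Hôpital's rule; the quotient → 0.
Adding the constant: 0 - 1 = -1. Limit = -1.

Final answer: -1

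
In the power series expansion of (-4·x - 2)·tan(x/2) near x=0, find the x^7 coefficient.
Expand to order 7: (-4·x - 2)·tan(x/2) = -17·x^7/20160 - x^6/60 - x^5/120 - x^4/6 - x^3/12 - 2·x^2 - x + O(x^8).
The coefficient of x^7 is -17/20160.

Final answer: -17/20160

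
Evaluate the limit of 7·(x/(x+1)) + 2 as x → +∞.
Evaluate the dominant behaviour as x → +∞; each term tends to a finite value or vanishes.
Limit = 9.

Final answer: 9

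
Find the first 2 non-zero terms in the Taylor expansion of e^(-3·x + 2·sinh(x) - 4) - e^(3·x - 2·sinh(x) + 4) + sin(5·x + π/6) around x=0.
x·(-e^(4) - e^(-4) + 5·√(3)/2) - e^(4) + e^(-4) + 1/2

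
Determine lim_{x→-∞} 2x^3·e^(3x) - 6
The product is a 0·∞ indeterminate form at x → -∞.
Rewrite the product as 2x^3 / e^(-3x) (an ∞/∞ form) and apply L'Hôpital, or use the standard hierarchy e^(3|x|) ≫ |x^3| as x → -∞.
The indeterminate product → 0, so the limit = -6.

Final answer: -6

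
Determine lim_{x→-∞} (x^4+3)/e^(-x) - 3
The quotient is an ∞/∞ indeterminate form as x → -∞.
Compare growth rates of the dominant terms (exponentials ≫ polynomials ≫ logarithms), or apply L'Hôpital's rule; the quotient → 0.
Adding the constant: 0 - 3 = -3. Limit = -3.

Final answer: -3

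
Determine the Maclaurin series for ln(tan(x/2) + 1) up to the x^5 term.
x^5/48 - 7·x^4/192 + x^3/12 - x^2/8 + x/2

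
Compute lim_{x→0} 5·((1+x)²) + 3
Direct substitution at x = 0 gives 8.

Final answer: 8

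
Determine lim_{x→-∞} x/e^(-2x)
This is an ∞/∞ indeterminate form as x → -∞.
Compare growth rates of the dominant terms (exponentials ≫ polynomials ≫ logarithms), or apply L'Hôpital's rule; the quotient → 0.
Limit = 0.

Final answer: 0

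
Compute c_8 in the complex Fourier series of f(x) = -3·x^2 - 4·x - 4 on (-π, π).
Compute the real Fourier coefficients first: a_8 = -3/16, b_8 = 1.
Then c_8 = (a_8 − i·b_8)/2 = -3/32 - i/2.

Final answer: -3/32 - i/2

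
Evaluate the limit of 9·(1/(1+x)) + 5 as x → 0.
Direct substitution at x = 0 gives 14.

Final answer: 14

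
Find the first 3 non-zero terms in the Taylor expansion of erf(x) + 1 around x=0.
-2·x^3/(3·√(π)) + 2·x/√(π) + 1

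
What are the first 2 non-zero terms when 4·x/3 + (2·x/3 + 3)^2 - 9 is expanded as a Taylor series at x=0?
4·x^2/9 + 16·x/3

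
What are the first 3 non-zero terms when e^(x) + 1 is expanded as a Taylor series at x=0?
x^2/2 + x + 2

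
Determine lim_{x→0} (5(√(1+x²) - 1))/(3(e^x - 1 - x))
Both numerator and denominator → 0 as x → 0; this is a 0/0 indeterminate form.
Expand each to leading order near x = 0: numerator ~ 5·x^2/2, denominator ~ 3·x^2/2.
The limit of the ratio is 5/3.

Final answer: 5/3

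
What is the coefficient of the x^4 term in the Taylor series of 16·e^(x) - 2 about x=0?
Expand to order 4: 16·e^(x) - 2 = 2·x^4/3 + 8·x^3/3 + 8·x^2 + 16·x + 14 + O(x^5).
The coefficient of x^4 is 2/3.

Final answer: 2/3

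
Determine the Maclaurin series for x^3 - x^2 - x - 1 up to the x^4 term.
x^3 - x^2 - x - 1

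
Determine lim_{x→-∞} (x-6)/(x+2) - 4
Evaluate the dominant behaviour as x → -∞; each term tends to a finite value or vanishes.
Limit = -3.

Final answer: -3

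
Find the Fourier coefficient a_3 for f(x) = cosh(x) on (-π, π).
a_3 = (1/π) ∫_{-π}^{π} f(x)·cos(3x) dx.
Evaluate the integral (use parity and integration by parts as needed): a_3 = -sinh(π)/(5·π).

Final answer: -sinh(π)/(5·π)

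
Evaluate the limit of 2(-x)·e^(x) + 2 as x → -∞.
The product is a 0·∞ indeterminate form at x → -∞.
Rewrite the product as 2(-x) / e^(-x) (an ∞/∞ form) and apply L'Hôpital, or use the standard hierarchy e^(|x|) ≫ |(-x)| as x → -∞.
The indeterminate product → 0, so the limit = 2.

Final answer: 2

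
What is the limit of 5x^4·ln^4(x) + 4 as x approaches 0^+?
The product is a 0·∞ indeterminate form at x → 0⁺.
Rewrite the product as 5·ln^4(x) / x^(-4) and apply L'Hôpital, or use the standard hierarchy x^(-4) ≫ |ln x|^4 as x → 0⁺.
The indeterminate product → 0, so the limit = 4.

Final answer: 4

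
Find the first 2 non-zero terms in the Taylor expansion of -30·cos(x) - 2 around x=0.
15·x^2 - 32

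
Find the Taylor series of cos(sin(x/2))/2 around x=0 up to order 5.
5·x^4/768 - x^2/16 + 1/2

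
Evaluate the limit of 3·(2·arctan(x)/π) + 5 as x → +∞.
Evaluate the dominant behaviour as x → +∞; each term tends to a finite value or vanishes.
Limit = 8.

Final answer: 8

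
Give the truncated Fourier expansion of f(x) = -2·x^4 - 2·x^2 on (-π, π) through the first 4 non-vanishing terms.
(-88 + 16·π^2)·cos(x) + (4 - 4·π^2)·cos(2·x) + (-8/27 + 16·π^2/9)·cos(3·x) - 2·π^4/5 - 2·π^2/3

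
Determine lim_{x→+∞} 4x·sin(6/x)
As x → +∞: let u = 6/x → 0⁺; then 4·x·sin(6/x) = 4·6·sin(u)/u → 4·6·1 = 24.
Limit = 24.

Final answer: 24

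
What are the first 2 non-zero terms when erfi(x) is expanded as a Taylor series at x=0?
2·x^3/(3·√(π)) + 2·x/√(π)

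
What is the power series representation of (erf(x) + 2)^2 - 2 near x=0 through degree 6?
56·x^6/(45·π) + 4·x^5/(5·√(π)) - 8·x^4/(3·π) - 8·x^3/(3·√(π)) + 4·x^2/π + 8·x/√(π) + 2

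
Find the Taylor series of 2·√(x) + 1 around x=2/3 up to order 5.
1 + 2·√(6)/3 + √(6)·(x - 2/3)/2 - 3·√(6)·(x - 2/3)^2/16 + 9·√(6)·(x - 2/3)^3/64 - 135·√(6)·(x - 2/3)^4/1024 + 567·√(6)·(x - 2/3)^5/4096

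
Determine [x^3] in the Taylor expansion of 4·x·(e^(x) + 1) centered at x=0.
Expand to order 3: 4·x·(e^(x) + 1) = 2·x^3 + 4·x^2 + 8·x + O(x^4).
The coefficient of x^3 is 2.

Final answer: 2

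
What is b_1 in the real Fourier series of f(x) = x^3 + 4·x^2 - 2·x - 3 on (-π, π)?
b_1 = (1/π) ∫_{-π}^{π} f(x)·sin(1x) dx.
Evaluate the integral (use parity and integration by parts as needed): b_1 = -16 + 2·π^2.

Final answer: -16 + 2·π^2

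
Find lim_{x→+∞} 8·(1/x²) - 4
Evaluate the dominant behaviour as x → +∞; each term tends to a finite value or vanishes.
Limit = -4.

Final answer: -4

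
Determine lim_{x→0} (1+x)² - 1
Direct substitution at x = 0 gives 0.

Final answer: 0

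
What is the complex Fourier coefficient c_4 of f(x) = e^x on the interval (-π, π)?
Compute the real Fourier coefficients first: a_4 = (-1 + e^(2·π))·e^(-π)/(17·π), b_4 = (4 - 4·e^(2·π))·e^(-π)/(17·π).
Then c_4 = (a_4 − i·b_4)/2 = -e^(-π)/(34·π) + e^(π)/(34·π) - 2·i·e^(-π)/(17·π) + 2·i·e^(π)/(17·π).

Final answer: -e^(-π)/(34·π) + e^(π)/(34·π) - 2·i·e^(-π)/(17·π) + 2·i·e^(π)/(17·π)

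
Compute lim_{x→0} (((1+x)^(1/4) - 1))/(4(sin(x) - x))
Both numerator and denominator → 0 as x → 0; this is a 0/0 indeterminate form.
Expand each to leading order near x = 0: numerator ~ x/4, denominator ~ -2·x^3/3.
The limit of the ratio is -∞.

Final answer: -∞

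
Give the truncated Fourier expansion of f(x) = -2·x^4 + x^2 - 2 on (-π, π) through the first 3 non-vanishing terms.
(-100 + 16·π^2)·cos(x) + (7 - 4·π^2)·cos(2·x) - 2·π^4/5 - 2 + π^2/3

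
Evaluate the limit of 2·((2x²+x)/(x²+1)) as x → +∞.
Evaluate the dominant behaviour as x → +∞; each term tends to a finite value or vanishes.
Limit = 4.

Final answer: 4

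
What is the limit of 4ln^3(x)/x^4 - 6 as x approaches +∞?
The quotient is an ∞/∞ indeterminate form as x → +∞.
The polynomial denominator x^4 dominates the logarithmic numerator (any positive power of x ≫ ln^3(x) as x → ∞), so the quotient → 0.
Adding the constant: 0 - 6 = -6. Limit = -6.

Final answer: -6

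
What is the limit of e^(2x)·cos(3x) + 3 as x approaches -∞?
Evaluate the dominant behaviour as x → -∞; each term tends to a finite value or vanishes.
Limit = 3.

Final answer: 3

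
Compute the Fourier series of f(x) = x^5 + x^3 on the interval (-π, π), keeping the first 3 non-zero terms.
(-38·π^2 + 2·π^4 + 228)·sin(x) + (-π^4 - 6 + 4·π^2)·sin(2·x) + (-22·π^2/27 + 44/81 + 2·π^4/3)·sin(3·x)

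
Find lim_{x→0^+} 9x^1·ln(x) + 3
The product is a 0·∞ indeterminate form at x → 0⁺.
Rewrite the product as 9·ln(x) / x^(-1) and apply L'Hôpital, or use the standard hierarchy x^(-1) ≫ |ln x| as x → 0⁺.
The indeterminate product → 0, so the limit = 3.

Final answer: 3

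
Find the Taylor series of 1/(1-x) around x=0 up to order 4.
x^4 + x^3 + x^2 + x + 1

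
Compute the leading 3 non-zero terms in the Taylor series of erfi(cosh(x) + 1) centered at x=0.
13·x^4·e^(4)/(12·√(π)) + x^2·e^(4)/√(π) + erfi(2)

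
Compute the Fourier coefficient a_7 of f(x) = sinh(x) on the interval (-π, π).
a_7 = (1/π) ∫_{-π}^{π} f(x)·cos(7x) dx.
Evaluate the integral (use parity and integration by parts as needed): a_7 = 0.

Final answer: 0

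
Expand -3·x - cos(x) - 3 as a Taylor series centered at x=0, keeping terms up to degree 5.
-x^4/24 + x^2/2 - 3·x - 4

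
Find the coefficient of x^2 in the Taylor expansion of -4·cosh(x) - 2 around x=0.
Expand to order 2: -4·cosh(x) - 2 = -2·x^2 - 6 + O(x^3).
The coefficient of x^2 is -2.

Final answer: -2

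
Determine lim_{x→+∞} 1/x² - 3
Evaluate the dominant behaviour as x → +∞; each term tends to a finite value or vanishes.
Limit = -3.

Final answer: -3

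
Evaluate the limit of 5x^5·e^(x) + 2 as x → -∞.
The product is a 0·∞ indeterminate form at x → -∞.
Rewrite the product as 5x^5 / e^(-x) (an ∞/∞ form) and apply L'Hôpital, or use the standard hierarchy e^(|x|) ≫ |x^5| as x → -∞.
The indeterminate product → 0, so the limit = 2.

Final answer: 2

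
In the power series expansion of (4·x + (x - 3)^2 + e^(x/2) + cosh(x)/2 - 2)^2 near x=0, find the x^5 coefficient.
Expand to order 5: (4·x + (x - 3)^2 + e^(x/2) + cosh(x)/2 - 2)^2 = -11·x^5/1280 + 285·x^4/128 - 181·x^3/48 + 205·x^2/8 - 51·x/2 + 289/4 + O(x^6).
The coefficient of x^5 is -11/1280.

Final answer: -11/1280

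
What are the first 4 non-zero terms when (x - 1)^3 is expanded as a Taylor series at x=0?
x^3 - 3·x^2 + 3·x - 1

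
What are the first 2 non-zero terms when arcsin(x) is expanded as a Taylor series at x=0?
x^3/6 + x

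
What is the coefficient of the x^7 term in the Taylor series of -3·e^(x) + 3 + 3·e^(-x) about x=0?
Expand to order 7: -3·e^(x) + 3 + 3·e^(-x) = -x^7/840 - x^5/20 - x^3 - 6·x + 3 + O(x^8).
The coefficient of x^7 is -1/840.

Final answer: -1/840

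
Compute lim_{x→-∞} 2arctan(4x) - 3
Evaluate the dominant behaviour as x → -∞; each term tends to a finite value or vanishes.
Limit = -π - 3.

Final answer: -π - 3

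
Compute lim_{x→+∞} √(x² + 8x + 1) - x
This is an ∞ − ∞ indeterminate form.
Multiply and divide by the conjugate √(x²+8x + 1) + x; the x² terms cancel, leaving (8x + 1)/(√(x²+8x + 1)+x) → 8/2 = 4.
Limit = 4.

Final answer: 4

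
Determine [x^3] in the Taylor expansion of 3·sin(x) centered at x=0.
Expand to order 3: 3·sin(x) = -x^3/2 + 3·x + O(x^4).
The coefficient of x^3 is -1/2.

Final answer: -1/2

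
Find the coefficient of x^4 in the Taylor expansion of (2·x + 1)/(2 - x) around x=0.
Expand to order 4: (2·x + 1)/(2 - x) = 5·x^4/32 + 5·x^3/16 + 5·x^2/8 + 5·x/4 + 1/2 + O(x^5).
The coefficient of x^4 is 5/32.

Final answer: 5/32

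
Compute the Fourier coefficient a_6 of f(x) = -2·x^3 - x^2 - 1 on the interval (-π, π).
a_6 = (1/π) ∫_{-π}^{π} f(x)·cos(6x) dx.
Evaluate the integral (use parity and integration by parts as needed): a_6 = -1/9.

Final answer: -1/9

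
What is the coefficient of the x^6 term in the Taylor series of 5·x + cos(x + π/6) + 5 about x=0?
Expand to order 6: 5·x + cos(x + π/6) + 5 = -√(3)·x^6/1440 - x^5/240 + √(3)·x^4/48 + x^3/12 - √(3)·x^2/4 + 9·x/2 + √(3)/2 + 5 + O(x^7).
The coefficient of x^6 is -√(3)/1440.

Final answer: -√(3)/1440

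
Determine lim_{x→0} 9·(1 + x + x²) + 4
Direct substitution at x = 0 gives 13.

Final answer: 13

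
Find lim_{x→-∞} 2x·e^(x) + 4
The product is a 0·∞ indeterminate form at x → -∞.
Rewrite the product as 2x / e^(-x) (an ∞/∞ form) and apply L'Hôpital, or use the standard hierarchy e^(|x|) ≫ |x| as x → -∞.
The indeterminate product → 0, so the limit = 4.

Final answer: 4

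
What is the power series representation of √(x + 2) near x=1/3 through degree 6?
√(21)/3 + √(21)·(x - 1/3)/14 - 3·√(21)·(x - 1/3)^2/392 + 9·√(21)·(x - 1/3)^3/5488 - 135·√(21)·(x - 1/3)^4/307328 + 81·√(21)·(x - 1/3)^5/614656 - 729·√(21)·(x - 1/3)^6/17210368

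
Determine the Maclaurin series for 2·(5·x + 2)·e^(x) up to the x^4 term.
11·x^4/6 + 17·x^3/3 + 12·x^2 + 14·x + 4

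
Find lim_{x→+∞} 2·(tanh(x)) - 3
Evaluate the dominant behaviour as x → +∞; each term tends to a finite value or vanishes.
Limit = -1.

Final answer: -1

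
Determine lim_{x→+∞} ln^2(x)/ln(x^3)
This is an ∞/∞ indeterminate form as x → +∞.
Write ln(x^3) = 3·ln(x), reducing the quotient to ln(x)/3 → ∞.
Limit = ∞.

Final answer: ∞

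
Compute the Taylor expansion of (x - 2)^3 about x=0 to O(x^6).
x^3 - 6·x^2 + 12·x - 8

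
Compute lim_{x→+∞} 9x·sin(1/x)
As x → +∞: let u = 1/x → 0⁺; then 9·x·sin(1/x) = 9·1·sin(u)/u → 9·1·1 = 9.
Limit = 9.

Final answer: 9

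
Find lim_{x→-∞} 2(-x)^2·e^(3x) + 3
The product is a 0·∞ indeterminate form at x → -∞.
Rewrite the product as 2(-x)^2 / e^(-3x) (an ∞/∞ form) and apply L'Hôpital, or use the standard hierarchy e^(3|x|) ≫ |(-x)^2| as x → -∞.
The indeterminate product → 0, so the limit = 3.

Final answer: 3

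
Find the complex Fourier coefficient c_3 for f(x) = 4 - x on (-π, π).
Compute the real Fourier coefficients first: a_3 = 0, b_3 = -2/3.
Then c_3 = (a_3 − i·b_3)/2 = i/3.

Final answer: i/3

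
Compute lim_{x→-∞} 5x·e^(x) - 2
The product is a 0·∞ indeterminate form at x → -∞.
Rewrite the product as 5x / e^(-x) (an ∞/∞ form) and apply L'Hôpital, or use the standard hierarchy e^(|x|) ≫ |x| as x → -∞.
The indeterminate product → 0, so the limit = -2.

Final answer: -2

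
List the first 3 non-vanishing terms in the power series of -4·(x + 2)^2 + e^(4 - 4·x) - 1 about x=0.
x^2·(-4 + 8·e^(4)) + x·(-4·e^(4) - 16) - 17 + e^(4)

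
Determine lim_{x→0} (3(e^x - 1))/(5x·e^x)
Both numerator and denominator → 0 as x → 0; this is a 0/0 indeterminate form.
Expand each to leading order near x = 0: numerator ~ 3·x, denominator ~ 5·x.
The limit of the ratio is 3/5.

Final answer: 3/5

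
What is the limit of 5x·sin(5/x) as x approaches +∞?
As x → +∞: let u = 5/x → 0⁺; then 5·x·sin(5/x) = 5·5·sin(u)/u → 5·5·1 = 25.
Limit = 25.

Final answer: 25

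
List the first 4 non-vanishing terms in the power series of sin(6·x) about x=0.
-1944·x^7/35 + 324·x^5/5 - 36·x^3 + 6·x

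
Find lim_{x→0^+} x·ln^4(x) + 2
The product is a 0·∞ indeterminate form at x → 0⁺.
Rewrite the product as ln^4(x) / x^(-1) and apply L'Hôpital, or use the standard hierarchy x^(-1) ≫ |ln x|^4 as x → 0⁺.
The indeterminate product → 0, so the limit = 2.

Final answer: 2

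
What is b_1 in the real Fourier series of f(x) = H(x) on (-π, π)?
b_1 = (1/π) ∫_{-π}^{π} f(x)·sin(1x) dx.
Evaluate the integral (use parity and integration by parts as needed): b_1 = 2/π.

Final answer: 2/π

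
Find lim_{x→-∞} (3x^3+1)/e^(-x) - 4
The quotient is an ∞/∞ indeterminate form as x → -∞.
Compare growth rates of the dominant terms (exponentials ≫ polynomials ≫ logarithms), or apply L'Hôpital's rule; the quotient → 0.
Adding the constant: 0 - 4 = -4. Limit = -4.

Final answer: -4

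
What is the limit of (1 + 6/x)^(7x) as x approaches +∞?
As x → +∞: write (1 + 6/x)^(7x) = ((1 + 6/x)^x)^7 → (e^6)^7 = e^42.
Limit = e^(42).

Final answer: e^(42)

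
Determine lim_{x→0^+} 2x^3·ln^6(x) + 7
The product is a 0·∞ indeterminate form at x → 0⁺.
Rewrite the product as 2·ln^6(x) / x^(-3) and apply L'Hôpital, or use the standard hierarchy x^(-3) ≫ |ln x|^6 as x → 0⁺.
The indeterminate product → 0, so the limit = 7.

Final answer: 7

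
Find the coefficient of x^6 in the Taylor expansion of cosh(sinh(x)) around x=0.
Expand to order 6: cosh(sinh(x)) = 37·x^6/720 + 5·x^4/24 + x^2/2 + 1 + O(x^7).
The coefficient of x^6 is 37/720.

Final answer: 37/720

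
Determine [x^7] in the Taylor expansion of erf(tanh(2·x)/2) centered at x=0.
Expand to order 7: erf(tanh(2·x)/2) = -145·x^7/(9·√(π)) + 107·x^5/(15·√(π)) - 10·x^3/(3·√(π)) + 2·x/√(π) + O(x^8).
The coefficient of x^7 is -145/(9·√(π)).

Final answer: -145/(9·√(π))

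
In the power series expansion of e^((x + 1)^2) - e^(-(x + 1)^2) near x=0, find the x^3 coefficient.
Expand to order 3: e^((x + 1)^2) - e^(-(x + 1)^2) = x^3·(-2·e^(-1)/3 + 10·e/3) + x^2·(-e^(-1) + 3·e) + x·(2·e^(-1) + 2·e) - e^(-1) + e + O(x^4).
The coefficient of x^3 is -2·e^(-1)/3 + 10·e/3.

Final answer: -2·e^(-1)/3 + 10·e/3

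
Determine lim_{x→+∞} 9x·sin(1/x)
As x → +∞: let u = 1/x → 0⁺; then 9·x·sin(1/x) = 9·1·sin(u)/u → 9·1·1 = 9.
Limit = 9.

Final answer: 9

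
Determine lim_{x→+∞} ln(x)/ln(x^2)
This is an ∞/∞ indeterminate form as x → +∞.
Write ln(x^2) = 2·ln(x), reducing the quotient to 1/2.
Limit = 1/2.

Final answer: 1/2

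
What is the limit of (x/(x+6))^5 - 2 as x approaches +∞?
As x → +∞: x/(x+6) = 1/(1 + 6/x) → 1, and the 5th power of a limit-1 base also → 1; with the additive constant, 1 - 2 = -1.
Limit = -1.

Final answer: -1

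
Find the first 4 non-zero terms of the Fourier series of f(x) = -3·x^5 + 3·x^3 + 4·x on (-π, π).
(-748 - 6·π^4 + 126·π^2)·sin(x) + (-18·π^2 + 23 + 3·π^4)·sin(2·x) + (-2·π^4 - 44/27 + 58·π^2/9)·sin(3·x) + (-27·π^2/8 - 47/64 + 3·π^4/2)·sin(4·x)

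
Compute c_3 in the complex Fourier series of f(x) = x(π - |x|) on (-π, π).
Compute the real Fourier coefficients first: a_3 = 0, b_3 = 8/(27·π).
Then c_3 = (a_3 − i·b_3)/2 = -4·i/(27·π).

Final answer: -4·i/(27·π)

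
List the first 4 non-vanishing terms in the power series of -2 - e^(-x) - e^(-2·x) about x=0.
3·x^3/2 - 5·x^2/2 + 3·x - 4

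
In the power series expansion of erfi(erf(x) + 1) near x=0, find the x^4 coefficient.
Expand to order 4: erfi(erf(x) + 1) = x^4·(-16·e/(3·π^(3/2)) + 80·e/(3·π^(5/2))) + x^3·(-4·e/(3·π) + 16·e/π^2) + 8·e·x^2/π^(3/2) + 4·e·x/π + erfi(1) + O(x^5).
The coefficient of x^4 is -16·e/(3·π^(3/2)) + 80·e/(3·π^(5/2)).

Final answer: -16·e/(3·π^(3/2)) + 80·e/(3·π^(5/2))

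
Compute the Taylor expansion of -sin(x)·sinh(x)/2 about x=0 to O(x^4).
-x^2/2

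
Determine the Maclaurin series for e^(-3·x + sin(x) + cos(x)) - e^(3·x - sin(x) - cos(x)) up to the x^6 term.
x^6·(-703·e^(-1)/720 + 71·e/720) + x^5·(-181·e^(-1)/120 - 7·e/40) + x^4·(-25·e^(-1)/12 + e/6) + x^3·(-e/2 - 5·e^(-1)/2) + x^2·(-5·e^(-1)/2 + 3·e/2) + x·(-2·e - 2·e^(-1)) - e^(-1) + e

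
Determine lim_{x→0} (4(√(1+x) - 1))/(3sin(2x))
Both numerator and denominator → 0 as x → 0; this is a 0/0 indeterminate form.
Expand each to leading order near x = 0: numerator ~ 2·x, denominator ~ 6·x.
The limit of the ratio is 1/3.

Final answer: 1/3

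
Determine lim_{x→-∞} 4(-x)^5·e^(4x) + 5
The product is a 0·∞ indeterminate form at x → -∞.
Rewrite the product as 4(-x)^5 / e^(-4x) (an ∞/∞ form) and apply L'Hôpital, or use the standard hierarchy e^(4|x|) ≫ |(-x)^5| as x → -∞.
The indeterminate product → 0, so the limit = 5.

Final answer: 5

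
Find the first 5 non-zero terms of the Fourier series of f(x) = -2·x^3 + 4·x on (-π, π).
(32 - 4·π^2)·sin(x) + (-7 + 2·π^2)·sin(2·x) + (32/9 - 4·π^2/3)·sin(3·x) + (-19/8 + π^2)·sin(4·x) + (224/125 - 4·π^2/5)·sin(5·x)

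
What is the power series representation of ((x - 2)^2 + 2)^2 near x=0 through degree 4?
x^4 - 8·x^3 + 28·x^2 - 48·x + 36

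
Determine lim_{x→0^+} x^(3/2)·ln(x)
This is a 0·∞ indeterminate form at x → 0⁺.
Rewrite the product as ln(x) / x^(-3/2) and apply L'Hôpital, or use the standard hierarchy x^(-3/2) ≫ |ln x| as x → 0⁺.
The indeterminate product → 0, so the limit = 0.

Final answer: 0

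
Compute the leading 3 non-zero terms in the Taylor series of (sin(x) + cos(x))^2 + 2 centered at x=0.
-4·x^3/3 + 2·x + 3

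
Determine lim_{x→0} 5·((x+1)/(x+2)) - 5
Direct substitution at x = 0 gives -5/2.

Final answer: -5/2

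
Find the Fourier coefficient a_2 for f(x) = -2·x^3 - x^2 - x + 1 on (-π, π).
a_2 = (1/π) ∫_{-π}^{π} f(x)·cos(2x) dx.
Evaluate the integral (use parity and integration by parts as needed): a_2 = -1.

Final answer: -1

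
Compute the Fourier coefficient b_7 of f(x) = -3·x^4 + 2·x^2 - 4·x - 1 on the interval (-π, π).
b_7 = (1/π) ∫_{-π}^{π} f(x)·sin(7x) dx.
Evaluate the integral (use parity and integration by parts as needed): b_7 = -8/7.

Final answer: -8/7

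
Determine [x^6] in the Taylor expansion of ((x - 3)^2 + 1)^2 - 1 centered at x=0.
Expand to order 6: ((x - 3)^2 + 1)^2 - 1 = x^4 - 12·x^3 + 56·x^2 - 120·x + 99 + O(x^7).
The coefficient of x^6 is 0.

Final answer: 0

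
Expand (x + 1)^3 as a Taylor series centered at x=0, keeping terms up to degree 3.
x^3 + 3·x^2 + 3·x + 1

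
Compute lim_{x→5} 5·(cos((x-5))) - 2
Direct substitution at x = 5 gives 3.

Final answer: 3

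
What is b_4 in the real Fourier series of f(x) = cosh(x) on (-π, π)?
b_4 = (1/π) ∫_{-π}^{π} f(x)·sin(4x) dx.
Evaluate the integral (use parity and integration by parts as needed): b_4 = 0.

Final answer: 0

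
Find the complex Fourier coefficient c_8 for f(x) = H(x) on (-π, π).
Compute the real Fourier coefficients first: a_8 = 0, b_8 = 0.
Then c_8 = (a_8 − i·b_8)/2 = 0.

Final answer: 0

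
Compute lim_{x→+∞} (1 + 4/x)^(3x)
As x → +∞: write (1 + 4/x)^(3x) = ((1 + 4/x)^x)^3 → (e^4)^3 = e^12.
Limit = e^(12).

Final answer: e^(12)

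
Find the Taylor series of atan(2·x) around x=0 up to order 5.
32·x^5/5 - 8·x^3/3 + 2·x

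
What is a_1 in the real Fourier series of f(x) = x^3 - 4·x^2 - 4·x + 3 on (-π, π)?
a_1 = (1/π) ∫_{-π}^{π} f(x)·cos(1x) dx.
Evaluate the integral (use parity and integration by parts as needed): a_1 = 16.

Final answer: 16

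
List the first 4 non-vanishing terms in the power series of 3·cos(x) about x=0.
-x^6/240 + x^4/8 - 3·x^2/2 + 3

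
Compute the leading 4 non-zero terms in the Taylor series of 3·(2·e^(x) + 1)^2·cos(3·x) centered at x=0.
-144·x^3 - 183·x^2/2 + 36·x + 27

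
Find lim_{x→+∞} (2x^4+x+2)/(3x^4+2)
This is an ∞/∞ indeterminate form as x → +∞.
Divide numerator and denominator by x^4 and let the lower-order terms vanish; the leading terms give 2/3.
Limit = 2/3.

Final answer: 2/3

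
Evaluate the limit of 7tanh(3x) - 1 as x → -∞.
Evaluate the dominant behaviour as x → -∞; each term tends to a finite value or vanishes.
Limit = -8.

Final answer: -8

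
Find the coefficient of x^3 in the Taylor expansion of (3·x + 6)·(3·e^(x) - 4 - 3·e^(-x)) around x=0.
Expand to order 3: (3·x + 6)·(3·e^(x) - 4 - 3·e^(-x)) = 6·x^3 + 18·x^2 + 24·x - 24 + O(x^4).
The coefficient of x^3 is 6.

Final answer: 6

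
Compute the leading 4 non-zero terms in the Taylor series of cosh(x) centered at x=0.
x^6/720 + x^4/24 + x^2/2 + 1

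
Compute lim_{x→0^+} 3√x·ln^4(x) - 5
The product is a 0·∞ indeterminate form at x → 0⁺.
Rewrite the product as 3·ln^4(x) / x^(-1/2) and apply L'Hôpital, or use the standard hierarchy x^(-1/2) ≫ |ln x|^4 as x → 0⁺.
The indeterminate product → 0, so the limit = -5.

Final answer: -5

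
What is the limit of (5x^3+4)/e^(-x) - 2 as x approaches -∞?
The quotient is an ∞/∞ indeterminate form as x → -∞.
Compare growth rates of the dominant terms (exponentials ≫ polynomials ≫ logarithms), or apply L'Hôpital's rule; the quotient → 0.
Adding the constant: 0 - 2 = -2. Limit = -2.

Final answer: -2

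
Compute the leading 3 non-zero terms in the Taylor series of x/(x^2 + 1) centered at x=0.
x^5 - x^3 + x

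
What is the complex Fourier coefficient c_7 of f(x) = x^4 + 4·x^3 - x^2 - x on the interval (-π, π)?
Compute the real Fourier coefficients first: a_7 = 244/2401 - 8·π^2/49, b_7 = -146/343 + 8·π^2/7.
Then c_7 = (a_7 − i·b_7)/2 = -4·π^2/49 + 122/2401 - 4·i·π^2/7 + 73·i/343.

Final answer: -4·π^2/49 + 122/2401 - 4·i·π^2/7 + 73·i/343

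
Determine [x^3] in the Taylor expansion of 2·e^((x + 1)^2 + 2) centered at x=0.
Expand to order 3: 2·e^((x + 1)^2 + 2) = 20·x^3·e^(3)/3 + 6·x^2·e^(3) + 4·x·e^(3) + 2·e^(3) + O(x^4).
The coefficient of x^3 is 20·e^(3)/3.

Final answer: 20·e^(3)/3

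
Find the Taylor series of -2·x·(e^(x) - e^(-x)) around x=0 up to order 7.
-x^6/30 - 2·x^4/3 - 4·x^2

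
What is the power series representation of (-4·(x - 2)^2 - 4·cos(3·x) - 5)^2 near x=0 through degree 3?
448·x^3 - 444·x^2 - 800·x + 625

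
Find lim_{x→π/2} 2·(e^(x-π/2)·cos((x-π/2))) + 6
Direct substitution at x = π/2 gives 8.

Final answer: 8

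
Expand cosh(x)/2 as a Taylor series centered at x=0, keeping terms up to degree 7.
x^6/1440 + x^4/48 + x^2/4 + 1/2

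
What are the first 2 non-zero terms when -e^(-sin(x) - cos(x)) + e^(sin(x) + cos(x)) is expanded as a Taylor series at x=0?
x·(e^(-1) + e) - e^(-1) + e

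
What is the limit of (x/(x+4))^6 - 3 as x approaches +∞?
As x → +∞: x/(x+4) = 1/(1 + 4/x) → 1, and the 6th power of a limit-1 base also → 1; with the additive constant, 1 - 3 = -2.
Limit = -2.

Final answer: -2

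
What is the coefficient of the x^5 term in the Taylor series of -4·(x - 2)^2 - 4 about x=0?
Expand to order 5: -4·(x - 2)^2 - 4 = -4·x^2 + 16·x - 20 + O(x^6).
The coefficient of x^5 is 0.

Final answer: 0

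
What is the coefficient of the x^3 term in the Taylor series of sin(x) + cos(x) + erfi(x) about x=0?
Expand to order 3: sin(x) + cos(x) + erfi(x) = x^3·(-1/6 + 2/(3·√(π))) - x^2/2 + x·(1 + 2/√(π)) + 1 + O(x^4).
The coefficient of x^3 is -1/6 + 2/(3·√(π)).

Final answer: -1/6 + 2/(3·√(π))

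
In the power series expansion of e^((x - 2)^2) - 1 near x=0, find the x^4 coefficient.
Expand to order 4: e^((x - 2)^2) - 1 = 115·x^4·e^(4)/6 - 44·x^3·e^(4)/3 + 9·x^2·e^(4) - 4·x·e^(4) - 1 + e^(4) + O(x^5).
The coefficient of x^4 is 115·e^(4)/6.

Final answer: 115·e^(4)/6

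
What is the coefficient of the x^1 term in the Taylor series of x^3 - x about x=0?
Expand to order 1: x^3 - x = -x + O(x^2).
The coefficient of x^1 is -1.

Final answer: -1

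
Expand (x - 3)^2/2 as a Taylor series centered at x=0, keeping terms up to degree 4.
x^2/2 - 3·x + 9/2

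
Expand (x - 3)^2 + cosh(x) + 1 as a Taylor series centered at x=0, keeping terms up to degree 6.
x^6/720 + x^4/24 + 3·x^2/2 - 6·x + 11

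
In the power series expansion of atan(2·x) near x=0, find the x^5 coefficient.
Expand to order 5: atan(2·x) = 32·x^5/5 - 8·x^3/3 + 2·x + O(x^6).
The coefficient of x^5 is 32/5.

Final answer: 32/5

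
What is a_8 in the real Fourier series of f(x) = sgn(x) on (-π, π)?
a_8 = (1/π) ∫_{-π}^{π} f(x)·cos(8x) dx.
Evaluate the integral (use parity and integration by parts as needed): a_8 = 0.

Final answer: 0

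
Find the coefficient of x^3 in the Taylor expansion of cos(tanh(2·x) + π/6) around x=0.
Expand to order 3: cos(tanh(2·x) + π/6) = 2·x^3 - √(3)·x^2 - x + √(3)/2 + O(x^4).
The coefficient of x^3 is 2.

Final answer: 2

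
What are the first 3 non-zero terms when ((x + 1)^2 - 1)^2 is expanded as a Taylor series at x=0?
x^4 + 4·x^3 + 4·x^2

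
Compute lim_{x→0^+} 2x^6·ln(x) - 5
The product is a 0·∞ indeterminate form at x → 0⁺.
Rewrite the product as 2·ln(x) / x^(-6) and apply L'Hôpital, or use the standard hierarchy x^(-6) ≫ |ln x| as x → 0⁺.
The indeterminate product → 0, so the limit = -5.

Final answer: -5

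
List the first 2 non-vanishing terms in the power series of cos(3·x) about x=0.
1 - 9·x^2/2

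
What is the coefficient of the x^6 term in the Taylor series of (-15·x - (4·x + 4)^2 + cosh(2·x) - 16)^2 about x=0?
Expand to order 6: (-15·x - (4·x + 4)^2 + cosh(2·x) - 16)^2 = -1088·x^6/45 - 188·x^5/3 + 464·x^4/3 + 1316·x^3 + 3077·x^2 + 2914·x + 961 + O(x^7).
The coefficient of x^6 is -1088/45.

Final answer: -1088/45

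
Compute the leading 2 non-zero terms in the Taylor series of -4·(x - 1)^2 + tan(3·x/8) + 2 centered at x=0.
67·x/8 - 2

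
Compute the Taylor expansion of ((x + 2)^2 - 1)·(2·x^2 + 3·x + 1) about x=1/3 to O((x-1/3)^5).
800/81 + 800·(x - 1/3)/27 + 94·(x - 1/3)^2/3 + 41·(x - 1/3)^3/3 + 2·(x - 1/3)^4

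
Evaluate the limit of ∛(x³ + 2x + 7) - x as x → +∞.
This is an ∞ − ∞ indeterminate form.
Multiply by (A² + AB + B²)/(A² + AB + B²) where A = ∛(x³+2x + 7), B = x to use A³ − B³ = (A−B)(A²+AB+B²); the x³ terms cancel, leaving (2x + 7)/(A²+AB+B²) with denominator ~ 3x², so the limit is 0.
Limit = 0.

Final answer: 0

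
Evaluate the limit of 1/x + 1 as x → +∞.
Evaluate the dominant behaviour as x → +∞; each term tends to a finite value or vanishes.
Limit = 1.

Final answer: 1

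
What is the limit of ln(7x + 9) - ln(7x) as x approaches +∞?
This is an ∞ − ∞ indeterminate form.
Combine the logarithms: ln(7x+9) − ln(7x) = ln((7x+9)/(7x)) = ln(1 + 9/(7x)) → ln(1) = 0.
Limit = 0.

Final answer: 0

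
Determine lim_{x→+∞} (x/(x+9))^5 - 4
As x → +∞: x/(x+9) = 1/(1 + 9/x) → 1, and the 5th power of a limit-1 base also → 1; with the additive constant, 1 - 4 = -3.
Limit = -3.

Final answer: -3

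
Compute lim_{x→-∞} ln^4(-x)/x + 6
The quotient is an ∞/∞ indeterminate form as x → -∞.
Compare growth rates of the dominant terms (exponentials ≫ polynomials ≫ logarithms), or apply L'Hôpital's rule; the quotient → 0.
Adding the constant: 0 + 6 = 6. Limit = 6.

Final answer: 6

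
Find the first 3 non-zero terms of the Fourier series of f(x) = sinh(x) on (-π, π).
sin(x)·sinh(π)/π - 4·sin(2·x)·sinh(π)/(5·π) + 3·sin(3·x)·sinh(π)/(5·π)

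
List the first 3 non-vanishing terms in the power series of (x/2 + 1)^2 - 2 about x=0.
x^2/4 + x - 1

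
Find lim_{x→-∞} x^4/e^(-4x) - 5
The quotient is an ∞/∞ indeterminate form as x → -∞.
Compare growth rates of the dominant terms (exponentials ≫ polynomials ≫ logarithms), or apply L'Hôpital's rule; the quotient → 0.
Adding the constant: 0 - 5 = -5. Limit = -5.

Final answer: -5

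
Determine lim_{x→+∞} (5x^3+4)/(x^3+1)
This is an ∞/∞ indeterminate form as x → +∞.
Divide numerator and denominator by x^3 and let the lower-order terms vanish; the leading terms give 5/1 = 5.
Limit = 5.

Final answer: 5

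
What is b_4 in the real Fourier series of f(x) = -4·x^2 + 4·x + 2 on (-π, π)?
b_4 = (1/π) ∫_{-π}^{π} f(x)·sin(4x) dx.
Evaluate the integral (use parity and integration by parts as needed): b_4 = -2.

Final answer: -2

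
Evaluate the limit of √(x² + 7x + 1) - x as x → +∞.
This is an ∞ − ∞ indeterminate form.
Multiply and divide by the conjugate √(x²+7x + 1) + x; the x² terms cancel, leaving (7x + 1)/(√(x²+7x + 1)+x) → 7/2.
Limit = 7/2.

Final answer: 7/2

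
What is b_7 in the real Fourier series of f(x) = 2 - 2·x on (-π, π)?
b_7 = (1/π) ∫_{-π}^{π} f(x)·sin(7x) dx.
Evaluate the integral (use parity and integration by parts as needed): b_7 = -4/7.

Final answer: -4/7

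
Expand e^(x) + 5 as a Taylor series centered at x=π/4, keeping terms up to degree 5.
e^(π/4) + 5 + e^(π/4)·(x - π/4) + e^(π/4)·(x - π/4)^2/2 + e^(π/4)·(x - π/4)^3/6 + e^(π/4)·(x - π/4)^4/24 + e^(π/4)·(x - π/4)^5/120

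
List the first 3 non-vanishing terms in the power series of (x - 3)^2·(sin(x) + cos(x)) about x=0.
-19·x^2/2 + 3·x + 9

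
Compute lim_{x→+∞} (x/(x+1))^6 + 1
As x → +∞: x/(x+1) = 1/(1 + 1/x) → 1, and the 6th power of a limit-1 base also → 1; with the additive constant, 1 + 1 = 2.
Limit = 2.

Final answer: 2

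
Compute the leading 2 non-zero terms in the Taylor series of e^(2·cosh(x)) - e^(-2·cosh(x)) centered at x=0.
x^2·(e^(-2) + e^(2)) - e^(-2) + e^(2)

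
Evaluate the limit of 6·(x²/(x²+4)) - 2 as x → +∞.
Evaluate the dominant behaviour as x → +∞; each term tends to a finite value or vanishes.
Limit = 4.

Final answer: 4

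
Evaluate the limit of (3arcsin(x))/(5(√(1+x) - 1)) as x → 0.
Both numerator and denominator → 0 as x → 0; this is a 0/0 indeterminate form.
Expand each to leading order near x = 0: numerator ~ 3·x, denominator ~ 5·x/2.
The limit of the ratio is 6/5.

Final answer: 6/5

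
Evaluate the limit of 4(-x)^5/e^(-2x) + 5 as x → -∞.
The quotient is an ∞/∞ indeterminate form as x → -∞.
Compare growth rates of the dominant terms (exponentials ≫ polynomials ≫ logarithms), or apply L'Hôpital's rule; the quotient → 0.
Adding the constant: 0 + 5 = 5. Limit = 5.

Final answer: 5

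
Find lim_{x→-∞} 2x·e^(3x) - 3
The product is a 0·∞ indeterminate form at x → -∞.
Rewrite the product as 2x / e^(-3x) (an ∞/∞ form) and apply L'Hôpital, or use the standard hierarchy e^(3|x|) ≫ |x| as x → -∞.
The indeterminate product → 0, so the limit = -3.

Final answer: -3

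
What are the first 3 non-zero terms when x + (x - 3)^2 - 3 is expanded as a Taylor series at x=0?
x^2 - 5·x + 6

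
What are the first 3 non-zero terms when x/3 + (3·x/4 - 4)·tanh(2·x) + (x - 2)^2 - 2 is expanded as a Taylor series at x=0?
5·x^2/2 - 35·x/3 + 2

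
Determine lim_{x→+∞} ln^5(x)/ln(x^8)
This is an ∞/∞ indeterminate form as x → +∞.
Write ln(x^8) = 8·ln(x), reducing the quotient to ln^4(x)/8 → ∞.
Limit = ∞.

Final answer: ∞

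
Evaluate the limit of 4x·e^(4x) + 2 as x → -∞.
The product is a 0·∞ indeterminate form at x → -∞.
Rewrite the product as 4x / e^(-4x) (an ∞/∞ form) and apply L'Hôpital, or use the standard hierarchy e^(4|x|) ≫ |x| as x → -∞.
The indeterminate product → 0, so the limit = 2.

Final answer: 2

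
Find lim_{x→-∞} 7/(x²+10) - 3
Evaluate the dominant behaviour as x → -∞; each term tends to a finite value or vanishes.
Limit = -3.

Final answer: -3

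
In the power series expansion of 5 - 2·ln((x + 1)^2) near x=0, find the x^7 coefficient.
Expand to order 7: 5 - 2·ln((x + 1)^2) = -4·x^7/7 + 2·x^6/3 - 4·x^5/5 + x^4 - 4·x^3/3 + 2·x^2 - 4·x + 5 + O(x^8).
The coefficient of x^7 is -4/7.

Final answer: -4/7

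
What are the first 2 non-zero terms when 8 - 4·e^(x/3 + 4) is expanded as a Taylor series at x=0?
-4·x·e^(4)/3 - 4·e^(4) + 8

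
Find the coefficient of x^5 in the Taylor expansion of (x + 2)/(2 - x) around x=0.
Expand to order 5: (x + 2)/(2 - x) = x^5/16 + x^4/8 + x^3/4 + x^2/2 + x + 1 + O(x^6).
The coefficient of x^5 is 1/16.

Final answer: 1/16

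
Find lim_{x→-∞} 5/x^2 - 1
Evaluate the dominant behaviour as x → -∞; each term tends to a finite value or vanishes.
Limit = -1.

Final answer: -1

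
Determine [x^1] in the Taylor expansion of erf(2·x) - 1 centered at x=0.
Expand to order 1: erf(2·x) - 1 = 4·x/√(π) - 1 + O(x^2).
The coefficient of x^1 is 4/√(π).

Final answer: 4/√(π)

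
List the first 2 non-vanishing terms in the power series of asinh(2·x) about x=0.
-4·x^3/3 + 2·x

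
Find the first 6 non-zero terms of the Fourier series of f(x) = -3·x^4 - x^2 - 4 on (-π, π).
(-140 + 24·π^2)·cos(x) + (8 - 6·π^2)·cos(2·x) + (-4/3 + 8·π^2/3)·cos(3·x) + (5/16 - 3·π^2/2)·cos(4·x) + (-44/625 + 24·π^2/25)·cos(5·x) - 3·π^4/5 - 4 - π^2/3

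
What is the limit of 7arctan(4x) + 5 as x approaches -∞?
Evaluate the dominant behaviour as x → -∞; each term tends to a finite value or vanishes.
Limit = 5 - 7·π/2.

Final answer: 5 - 7·π/2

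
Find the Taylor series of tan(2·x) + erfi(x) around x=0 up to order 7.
x^7·(1/(21·√(π)) + 2176/315) + x^5·(1/(5·√(π)) + 64/15) + x^3·(2/(3·√(π)) + 8/3) + x·(2/√(π) + 2)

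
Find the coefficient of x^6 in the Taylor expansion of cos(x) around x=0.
Expand to order 6: cos(x) = -x^6/720 + x^4/24 - x^2/2 + 1 + O(x^7).
The coefficient of x^6 is -1/720.

Final answer: -1/720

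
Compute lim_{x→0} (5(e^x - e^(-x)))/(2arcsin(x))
Both numerator and denominator → 0 as x → 0; this is a 0/0 indeterminate form.
Expand each to leading order near x = 0: numerator ~ 10·x, denominator ~ 2·x.
The limit of the ratio is 5.

Final answer: 5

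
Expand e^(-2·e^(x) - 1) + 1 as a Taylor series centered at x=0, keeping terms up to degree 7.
89·x^7·e^(-3)/2520 + 13·x^6·e^(-3)/360 - 7·x^5·e^(-3)/60 - x^4·e^(-3)/4 + x^3·e^(-3)/3 + x^2·e^(-3) - 2·x·e^(-3) + e^(-3) + 1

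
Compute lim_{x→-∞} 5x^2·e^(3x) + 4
The product is a 0·∞ indeterminate form at x → -∞.
Rewrite the product as 5x^2 / e^(-3x) (an ∞/∞ form) and apply L'Hôpital, or use the standard hierarchy e^(3|x|) ≫ |x^2| as x → -∞.
The indeterminate product → 0, so the limit = 4.

Final answer: 4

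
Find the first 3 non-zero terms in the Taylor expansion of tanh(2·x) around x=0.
64·x^5/15 - 8·x^3/3 + 2·x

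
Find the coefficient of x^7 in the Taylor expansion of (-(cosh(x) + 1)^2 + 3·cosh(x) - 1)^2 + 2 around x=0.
Expand to order 7: (-(cosh(x) + 1)^2 + 3·cosh(x) - 1)^2 + 2 = 167·x^6/360 + 17·x^4/12 + 2·x^2 + 6 + O(x^8).
The coefficient of x^7 is 0.

Final answer: 0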